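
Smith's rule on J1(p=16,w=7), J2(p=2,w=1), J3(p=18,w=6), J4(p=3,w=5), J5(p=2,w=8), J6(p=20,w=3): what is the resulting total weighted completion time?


WSPT order (by p/w): J5 → J4 → J2 → J1 → J3 → J6
  J5: C=2, w·C=8×2=16
  J4: C=5, w·C=5×5=25
  J2: C=7, w·C=1×7=7
  J1: C=23, w·C=7×23=161
  J3: C=41, w·C=6×41=246
  J6: C=61, w·C=3×61=183
Σ w·C = 638
= 638


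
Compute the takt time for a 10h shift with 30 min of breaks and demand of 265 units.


Available = 10×60 - 30 = 570 min
Takt time = 570 / 265
= 2.15 min/unit


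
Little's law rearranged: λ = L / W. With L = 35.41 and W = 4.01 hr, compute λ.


Little's law: L = λW → λ = L / W
= 35.41 / 4.01
= 8.83 per hour


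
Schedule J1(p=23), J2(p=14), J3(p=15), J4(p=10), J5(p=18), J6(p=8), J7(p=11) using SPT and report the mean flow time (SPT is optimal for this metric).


SPT order: J6 → J4 → J7 → J2 → J3 → J5 → J1
Completion times:
  J6: C=8
  J4: C=18
  J7: C=29
  J2: C=43
  J3: C=58
  J5: C=76
  J1: C=99
Sum = 331, n = 7
Mean flow = 331/7
= 47.29


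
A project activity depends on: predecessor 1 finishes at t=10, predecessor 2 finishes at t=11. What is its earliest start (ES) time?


ES = max of all predecessor completion times
Predecessors: [10, 11]
ES = max(10, 11)
= 11


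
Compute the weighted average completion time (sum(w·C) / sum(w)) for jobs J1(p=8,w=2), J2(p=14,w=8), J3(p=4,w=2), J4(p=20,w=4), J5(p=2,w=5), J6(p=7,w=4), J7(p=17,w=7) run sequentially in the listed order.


Completion times:
  J1: C=8, w×C=2×8=16
  J2: C=22, w×C=8×22=176
  J3: C=26, w×C=2×26=52
  J4: C=46, w×C=4×46=184
  J5: C=48, w×C=5×48=240
  J6: C=55, w×C=4×55=220
  J7: C=72, w×C=7×72=504
Sum w×C = 1392
Sum w = 32
Weighted avg = 1392/32
= 43.50


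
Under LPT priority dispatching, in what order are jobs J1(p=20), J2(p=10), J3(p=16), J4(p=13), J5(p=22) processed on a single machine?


LPT: sort by longest processing time first
  J5: p=22
  J1: p=20
  J3: p=16
  J4: p=13
  J2: p=10
Order: J5 → J1 → J3 → J4 → J2


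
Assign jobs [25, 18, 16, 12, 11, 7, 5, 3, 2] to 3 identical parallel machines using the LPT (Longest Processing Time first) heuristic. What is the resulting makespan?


Jobs (LPT sorted): [25, 18, 16, 12, 11, 7, 5, 3, 2]
Machines: 3
  J=25 → Machine 1 (load: 0+25=25)
  J=18 → Machine 2 (load: 0+18=18)
  J=16 → Machine 3 (load: 0+16=16)
  J=12 → Machine 3 (load: 16+12=28)
  J=11 → Machine 2 (load: 18+11=29)
  J=7 → Machine 1 (load: 25+7=32)
  J=5 → Machine 3 (load: 28+5=33)
  J=3 → Machine 2 (load: 29+3=32)
  J=2 → Machine 1 (load: 32+2=34)
Machine loads: [34, 32, 33]
Makespan = max = 34 time units


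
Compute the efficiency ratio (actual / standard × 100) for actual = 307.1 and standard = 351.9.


Efficiency = (actual / standard) × 100
= (307.1 / 351.9) × 100
= 87.3%


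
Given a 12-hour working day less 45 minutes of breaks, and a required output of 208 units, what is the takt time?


Available = 12×60 - 45 = 675 min
Takt time = 675 / 208
= 3.25 min/unit


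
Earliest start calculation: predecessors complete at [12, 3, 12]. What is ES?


ES = max of all predecessor completion times
Predecessors: [12, 3, 12]
ES = max(12, 3, 12)
= 12


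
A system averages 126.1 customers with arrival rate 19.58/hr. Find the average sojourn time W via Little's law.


Little's law: L = λW → W = L / λ
= 126.1 / 19.58
= 6.44 hours


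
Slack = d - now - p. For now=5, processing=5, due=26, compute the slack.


Slack = due - current_time - processing
= 26 - 5 - 5
= 16


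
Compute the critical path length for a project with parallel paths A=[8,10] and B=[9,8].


Path A: 8 + 10 = 18
Path B: 9 + 8 = 17
Critical path = longest = max(18, 17)
= 18 (Path A)


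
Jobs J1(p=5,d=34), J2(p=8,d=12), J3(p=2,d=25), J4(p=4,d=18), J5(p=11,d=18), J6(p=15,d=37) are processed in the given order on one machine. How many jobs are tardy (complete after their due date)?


Completion vs due date:
  J1: C=5, d=34 → on time
  J2: C=13, d=12 → TARDY
  J3: C=15, d=25 → on time
  J4: C=19, d=18 → TARDY
  J5: C=30, d=18 → TARDY
  J6: C=45, d=37 → TARDY
Tardy jobs: J2, J4, J5, J6
Count = 4


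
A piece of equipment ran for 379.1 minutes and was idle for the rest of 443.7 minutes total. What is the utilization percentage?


Utilization = busy / total × 100
= 379.1 / 443.7 × 100
= 85.4%


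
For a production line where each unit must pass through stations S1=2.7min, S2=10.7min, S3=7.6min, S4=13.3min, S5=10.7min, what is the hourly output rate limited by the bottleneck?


Bottleneck = longest station time
Station times: [2.7, 10.7, 7.6, 13.3, 10.7]
Max = 13.3 min
Rate = 60 / 13.3
= 4.51 units/hour (bottleneck: 13.3min)


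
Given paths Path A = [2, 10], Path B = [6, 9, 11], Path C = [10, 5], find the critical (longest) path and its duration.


Path A: 2 + 10 = 12
Path B: 6 + 9 + 11 = 26
Path C: 10 + 5 = 15
Critical path = longest = max(12, 26, 15)
= 26 (Path B)


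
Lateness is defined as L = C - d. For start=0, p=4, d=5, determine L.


Completion = 0 + 4 = 4
Lateness = C - d = 4 - 5
= -1


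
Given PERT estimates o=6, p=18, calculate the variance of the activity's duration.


σ² = ((p - o) / 6)² = (p - o)² / 36
= (18 - 6)² / 36
= 12² / 36
= 144 / 36
= 4.0000


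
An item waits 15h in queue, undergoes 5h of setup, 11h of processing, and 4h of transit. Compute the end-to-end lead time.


Lead time = queue + setup + processing + transit
= 15 + 5 + 11 + 4
= 35 hours


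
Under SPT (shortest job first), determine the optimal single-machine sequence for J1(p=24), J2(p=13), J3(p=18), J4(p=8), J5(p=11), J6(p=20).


SPT: sort by shortest processing time
  J4: p=8
  J5: p=11
  J2: p=13
  J3: p=18
  J6: p=20
  J1: p=24
Order: J4 → J5 → J2 → J3 → J6 → J1


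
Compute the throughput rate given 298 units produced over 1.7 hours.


Throughput = units / time
= 298 / 1.7
= 175.3 units/hour


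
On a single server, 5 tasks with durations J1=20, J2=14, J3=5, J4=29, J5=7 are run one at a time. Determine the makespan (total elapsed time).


Sequential makespan: sum all processing times
= 20 + 14 + 5 + 29 + 7
= 75 time units


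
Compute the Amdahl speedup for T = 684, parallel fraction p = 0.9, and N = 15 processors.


Amdahl's law: T_p = T × ((1-p) + p/N)
= 684 × ((1-0.9) + 0.9/15)
= 684 × (0.10 + 0.0600)
= 684 × 0.1600
= 109.44
Speedup = 684/109.44
= 6.25×


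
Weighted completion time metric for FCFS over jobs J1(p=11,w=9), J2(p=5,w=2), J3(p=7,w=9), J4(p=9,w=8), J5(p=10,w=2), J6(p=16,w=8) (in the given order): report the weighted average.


Completion times:
  J1: C=11, w×C=9×11=99
  J2: C=16, w×C=2×16=32
  J3: C=23, w×C=9×23=207
  J4: C=32, w×C=8×32=256
  J5: C=42, w×C=2×42=84
  J6: C=58, w×C=8×58=464
Sum w×C = 1142
Sum w = 38
Weighted avg = 1142/38
= 30.05


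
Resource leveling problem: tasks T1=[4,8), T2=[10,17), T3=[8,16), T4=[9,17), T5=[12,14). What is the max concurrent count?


Check each time point for overlaps:
  t=12: 4 tasks active (T2, T3, T4, T5)
Max concurrent = 4


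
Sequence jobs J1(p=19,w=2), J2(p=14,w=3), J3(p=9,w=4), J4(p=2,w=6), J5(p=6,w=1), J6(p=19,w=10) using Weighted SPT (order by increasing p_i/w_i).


WSPT (Smith's rule): sort by p/w ascending
  J4: p/w = 2/6 = 0.333
  J6: p/w = 19/10 = 1.900
  J3: p/w = 9/4 = 2.250
  J2: p/w = 14/3 = 4.667
  J5: p/w = 6/1 = 6.000
  J1: p/w = 19/2 = 9.500
Order: J4 → J6 → J3 → J2 → J5 → J1


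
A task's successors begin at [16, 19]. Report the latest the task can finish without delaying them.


LF = min of all successor start times
Successors start at: [16, 19]
LF = min(16, 19)
= 16


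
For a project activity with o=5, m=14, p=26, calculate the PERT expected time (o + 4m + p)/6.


te = (o + 4m + p) / 6
= (5 + 4×14 + 26) / 6
= (5 + 56 + 26) / 6
= 87 / 6
= 14.50


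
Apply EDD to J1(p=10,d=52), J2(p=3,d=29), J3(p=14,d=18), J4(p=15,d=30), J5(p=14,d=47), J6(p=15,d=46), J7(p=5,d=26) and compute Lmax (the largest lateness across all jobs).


EDD order: J3 → J7 → J2 → J4 → J6 → J5 → J1
Completion and lateness:
  J3: C=14, d=18, L=14-18=-4
  J7: C=19, d=26, L=19-26=-7
  J2: C=22, d=29, L=22-29=-7
  J4: C=37, d=30, L=37-30=7
  J6: C=52, d=46, L=52-46=6
  J5: C=66, d=47, L=66-47=19
  J1: C=76, d=52, L=76-52=24
Lmax = max(-4, -7, -7, 7, 6, 19, 24)
= 24


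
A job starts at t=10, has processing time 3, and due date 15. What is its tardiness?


Completion = start + processing = 10 + 3 = 13
Tardiness = max(0, C - d) = max(0, 13 - 15)
= max(0, -2)
= 0


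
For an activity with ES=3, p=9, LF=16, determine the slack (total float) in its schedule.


EF = ES + duration = 3 + 9 = 12
LS = LF - duration = 16 - 9 = 7
Total Float = LF - EF = 16 - 12
(or LS - ES = 7 - 3)
= 4


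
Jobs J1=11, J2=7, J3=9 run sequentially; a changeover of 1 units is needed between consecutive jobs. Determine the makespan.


Makespan = Σ processing + (n-1) × setup
= (11 + 7 + 9) + (3-1)×1
= 27 + 2
= 29 time units


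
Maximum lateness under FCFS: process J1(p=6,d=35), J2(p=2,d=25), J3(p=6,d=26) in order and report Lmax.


Lateness per job (L = C - d):
  J1: C=6, d=35, L=-29
  J2: C=8, d=25, L=-17
  J3: C=14, d=26, L=-12
Lmax = max(-29, -17, -12)
= -12


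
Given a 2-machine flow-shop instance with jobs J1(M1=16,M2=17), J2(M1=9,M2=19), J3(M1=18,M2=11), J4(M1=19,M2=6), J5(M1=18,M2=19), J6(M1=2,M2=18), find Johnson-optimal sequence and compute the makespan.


Johnson's rule:
Group 1 (M1≤M2, sort by M1): ['J6', 'J2', 'J1', 'J5']
Group 2 (M1>M2, sort desc M2): ['J3', 'J4']
Sequence: J6 → J2 → J1 → J5 → J3 → J4
Makespan calculation:
  J6: M1 done=2, M2 done=20
  J2: M1 done=11, M2 done=39
  J1: M1 done=27, M2 done=56
  J5: M1 done=45, M2 done=75
  J3: M1 done=63, M2 done=86
  J4: M1 done=82, M2 done=92
= Sequence: J6 → J2 → J1 → J5 → J3 → J4, Makespan: 92


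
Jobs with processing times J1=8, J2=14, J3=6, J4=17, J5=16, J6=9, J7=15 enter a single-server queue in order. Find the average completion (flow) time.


Completion times:
  J1: completes at 8
  J2: completes at 22
  J3: completes at 28
  J4: completes at 45
  J5: completes at 61
  J6: completes at 70
  J7: completes at 85
Sum = 319
Average = 319/7
= 45.57


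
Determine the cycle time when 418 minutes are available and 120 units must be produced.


Cycle time = available time / demand
= 418 / 120
= 3.48 min/unit


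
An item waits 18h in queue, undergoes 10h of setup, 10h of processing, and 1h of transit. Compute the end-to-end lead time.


Lead time = queue + setup + processing + transit
= 18 + 10 + 10 + 1
= 39 hours


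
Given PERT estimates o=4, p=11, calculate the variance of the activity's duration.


σ² = ((p - o) / 6)² = (p - o)² / 36
= (11 - 4)² / 36
= 7² / 36
= 49 / 36
= 1.3611


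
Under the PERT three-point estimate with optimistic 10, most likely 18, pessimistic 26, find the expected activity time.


te = (o + 4m + p) / 6
= (10 + 4×18 + 26) / 6
= (10 + 72 + 26) / 6
= 108 / 6
= 18.00


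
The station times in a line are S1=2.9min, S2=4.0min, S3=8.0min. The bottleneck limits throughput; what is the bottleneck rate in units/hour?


Bottleneck = longest station time
Station times: [2.9, 4.0, 8.0]
Max = 8.0 min
Rate = 60 / 8.0
= 7.50 units/hour (bottleneck: 8.0min)


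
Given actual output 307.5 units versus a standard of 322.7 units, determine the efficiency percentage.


Efficiency = (actual / standard) × 100
= (307.5 / 322.7) × 100
= 95.3%


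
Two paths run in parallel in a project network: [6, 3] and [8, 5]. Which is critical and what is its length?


Path A: 6 + 3 = 9
Path B: 8 + 5 = 13
Critical path = longest = max(9, 13)
= 13 (Path B)


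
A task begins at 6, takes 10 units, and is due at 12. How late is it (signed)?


Completion = 6 + 10 = 16
Lateness = C - d = 16 - 12
= 4


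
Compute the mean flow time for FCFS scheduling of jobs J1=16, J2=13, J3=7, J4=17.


Completion times:
  J1: completes at 16
  J2: completes at 29
  J3: completes at 36
  J4: completes at 53
Sum = 134
Average = 134/4
= 33.50


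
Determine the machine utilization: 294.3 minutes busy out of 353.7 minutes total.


Utilization = busy / total × 100
= 294.3 / 353.7 × 100
= 83.2%


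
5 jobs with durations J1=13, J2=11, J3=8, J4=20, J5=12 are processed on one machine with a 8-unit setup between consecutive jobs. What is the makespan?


Makespan = Σ processing + (n-1) × setup
= (13 + 11 + 8 + 20 + 12) + (5-1)×8
= 64 + 32
= 96 time units


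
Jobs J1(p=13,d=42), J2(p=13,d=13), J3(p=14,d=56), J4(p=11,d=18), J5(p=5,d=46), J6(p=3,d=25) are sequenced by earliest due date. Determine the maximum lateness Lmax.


EDD order: J2 → J4 → J6 → J1 → J5 → J3
Completion and lateness:
  J2: C=13, d=13, L=13-13=0
  J4: C=24, d=18, L=24-18=6
  J6: C=27, d=25, L=27-25=2
  J1: C=40, d=42, L=40-42=-2
  J5: C=45, d=46, L=45-46=-1
  J3: C=59, d=56, L=59-56=3
Lmax = max(0, 6, 2, -2, -1, 3)
= 6


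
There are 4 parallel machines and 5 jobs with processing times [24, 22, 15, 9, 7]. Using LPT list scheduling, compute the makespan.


Jobs (LPT sorted): [24, 22, 15, 9, 7]
Machines: 4
  J=24 → Machine 1 (load: 0+24=24)
  J=22 → Machine 2 (load: 0+22=22)
  J=15 → Machine 3 (load: 0+15=15)
  J=9 → Machine 4 (load: 0+9=9)
  J=7 → Machine 4 (load: 9+7=16)
Machine loads: [24, 22, 15, 16]
Makespan = max = 24 time units


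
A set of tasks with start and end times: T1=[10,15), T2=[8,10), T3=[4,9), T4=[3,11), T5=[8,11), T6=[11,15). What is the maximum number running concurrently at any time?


Check each time point for overlaps:
  t=8: 4 tasks active (T2, T3, T4, T5)
Max concurrent = 4


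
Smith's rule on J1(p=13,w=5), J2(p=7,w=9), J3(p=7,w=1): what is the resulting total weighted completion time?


WSPT order (by p/w): J2 → J1 → J3
  J2: C=7, w·C=9×7=63
  J1: C=20, w·C=5×20=100
  J3: C=27, w·C=1×27=27
Σ w·C = 190
= 190


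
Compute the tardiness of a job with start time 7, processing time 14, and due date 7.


Completion = start + processing = 7 + 14 = 21
Tardiness = max(0, C - d) = max(0, 21 - 7)
= max(0, 14)
= 14


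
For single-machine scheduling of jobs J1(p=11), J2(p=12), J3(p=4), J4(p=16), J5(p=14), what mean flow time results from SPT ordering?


SPT order: J3 → J1 → J2 → J5 → J4
Completion times:
  J3: C=4
  J1: C=15
  J2: C=27
  J5: C=41
  J4: C=57
Sum = 144, n = 5
Mean flow = 144/5
= 28.80


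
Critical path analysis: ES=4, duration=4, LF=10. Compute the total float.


EF = ES + duration = 4 + 4 = 8
LS = LF - duration = 10 - 4 = 6
Total Float = LF - EF = 10 - 8
(or LS - ES = 6 - 4)
= 2


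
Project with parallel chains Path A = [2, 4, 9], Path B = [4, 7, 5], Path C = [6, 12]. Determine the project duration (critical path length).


Path A: 2 + 4 + 9 = 15
Path B: 4 + 7 + 5 = 16
Path C: 6 + 12 = 18
Critical path = longest = max(15, 16, 18)
= 18 (Path C)


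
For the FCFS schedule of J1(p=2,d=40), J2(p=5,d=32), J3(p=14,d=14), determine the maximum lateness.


Lateness per job (L = C - d):
  J1: C=2, d=40, L=-38
  J2: C=7, d=32, L=-25
  J3: C=21, d=14, L=7
Lmax = max(-38, -25, 7)
= 7


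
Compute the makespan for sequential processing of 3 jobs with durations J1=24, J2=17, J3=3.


Sequential makespan: sum all processing times
= 24 + 17 + 3
= 44 time units


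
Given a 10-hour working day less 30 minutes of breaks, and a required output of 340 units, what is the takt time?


Available = 10×60 - 30 = 570 min
Takt time = 570 / 340
= 1.68 min/unit


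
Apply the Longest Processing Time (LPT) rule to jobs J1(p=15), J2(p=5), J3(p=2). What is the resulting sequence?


LPT: sort by longest processing time first
  J1: p=15
  J2: p=5
  J3: p=2
Order: J1 → J2 → J3


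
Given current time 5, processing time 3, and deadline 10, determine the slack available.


Slack = due - current_time - processing
= 10 - 5 - 3
= 2


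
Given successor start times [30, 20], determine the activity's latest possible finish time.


LF = min of all successor start times
Successors start at: [30, 20]
LF = min(30, 20)
= 20


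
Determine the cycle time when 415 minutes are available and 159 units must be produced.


Cycle time = available time / demand
= 415 / 159
= 2.61 min/unit


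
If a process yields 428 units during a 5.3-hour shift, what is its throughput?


Throughput = units / time
= 428 / 5.3
= 80.8 units/hour


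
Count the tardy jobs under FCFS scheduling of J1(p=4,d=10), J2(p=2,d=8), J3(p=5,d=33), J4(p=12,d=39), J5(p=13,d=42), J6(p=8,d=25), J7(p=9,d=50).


Completion vs due date:
  J1: C=4, d=10 → on time
  J2: C=6, d=8 → on time
  J3: C=11, d=33 → on time
  J4: C=23, d=39 → on time
  J5: C=36, d=42 → on time
  J6: C=44, d=25 → TARDY
  J7: C=53, d=50 → TARDY
Tardy jobs: J6, J7
Count = 2


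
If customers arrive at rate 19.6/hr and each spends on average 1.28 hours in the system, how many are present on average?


Little's law: L = λ × W
= 19.6 × 1.28
= 25.09


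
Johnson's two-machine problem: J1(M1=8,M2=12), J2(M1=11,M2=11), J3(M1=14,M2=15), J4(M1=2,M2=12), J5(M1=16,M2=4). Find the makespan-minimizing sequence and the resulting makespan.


Johnson's rule:
Group 1 (M1≤M2, sort by M1): ['J4', 'J1', 'J2', 'J3']
Group 2 (M1>M2, sort desc M2): ['J5']
Sequence: J4 → J1 → J2 → J3 → J5
Makespan calculation:
  J4: M1 done=2, M2 done=14
  J1: M1 done=10, M2 done=26
  J2: M1 done=21, M2 done=37
  J3: M1 done=35, M2 done=52
  J5: M1 done=51, M2 done=56
= Sequence: J4 → J1 → J2 → J3 → J5, Makespan: 56


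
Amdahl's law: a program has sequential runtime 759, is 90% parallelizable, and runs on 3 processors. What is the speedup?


Amdahl's law: T_p = T × ((1-p) + p/N)
= 759 × ((1-0.9) + 0.9/3)
= 759 × (0.10 + 0.3000)
= 759 × 0.4000
= 303.60
Speedup = 759/303.60
= 2.50×


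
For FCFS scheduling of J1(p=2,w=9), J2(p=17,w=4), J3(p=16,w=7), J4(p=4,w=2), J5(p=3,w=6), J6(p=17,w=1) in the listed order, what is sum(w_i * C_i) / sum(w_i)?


Completion times:
  J1: C=2, w×C=9×2=18
  J2: C=19, w×C=4×19=76
  J3: C=35, w×C=7×35=245
  J4: C=39, w×C=2×39=78
  J5: C=42, w×C=6×42=252
  J6: C=59, w×C=1×59=59
Sum w×C = 728
Sum w = 29
Weighted avg = 728/29
= 25.10


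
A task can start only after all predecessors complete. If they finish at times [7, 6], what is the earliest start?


ES = max of all predecessor completion times
Predecessors: [7, 6]
ES = max(7, 6)
= 7


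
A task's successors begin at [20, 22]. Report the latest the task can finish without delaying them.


LF = min of all successor start times
Successors start at: [20, 22]
LF = min(20, 22)
= 20


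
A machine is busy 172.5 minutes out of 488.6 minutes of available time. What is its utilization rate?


Utilization = busy / total × 100
= 172.5 / 488.6 × 100
= 35.3%


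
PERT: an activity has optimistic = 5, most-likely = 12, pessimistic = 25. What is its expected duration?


te = (o + 4m + p) / 6
= (5 + 4×12 + 25) / 6
= (5 + 48 + 25) / 6
= 78 / 6
= 13.00


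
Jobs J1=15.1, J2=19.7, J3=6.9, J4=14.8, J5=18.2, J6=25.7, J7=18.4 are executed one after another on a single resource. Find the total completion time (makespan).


Sequential makespan: sum all processing times
= 15.1 + 19.7 + 6.9 + 14.8 + 18.2 + 25.7 + 18.4
= 118.8 time units


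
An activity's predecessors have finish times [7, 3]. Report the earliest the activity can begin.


ES = max of all predecessor completion times
Predecessors: [7, 3]
ES = max(7, 3)
= 7


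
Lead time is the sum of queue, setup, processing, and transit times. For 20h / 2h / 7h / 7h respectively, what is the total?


Lead time = queue + setup + processing + transit
= 20 + 2 + 7 + 7
= 36 hours


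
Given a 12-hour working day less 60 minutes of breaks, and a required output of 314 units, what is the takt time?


Available = 12×60 - 60 = 660 min
Takt time = 660 / 314
= 2.10 min/unit


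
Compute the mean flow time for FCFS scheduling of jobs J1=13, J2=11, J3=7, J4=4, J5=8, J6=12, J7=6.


Completion times:
  J1: completes at 13
  J2: completes at 24
  J3: completes at 31
  J4: completes at 35
  J5: completes at 43
  J6: completes at 55
  J7: completes at 61
Sum = 262
Average = 262/7
= 37.43


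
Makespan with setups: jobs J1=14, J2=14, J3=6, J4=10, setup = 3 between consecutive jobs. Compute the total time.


Makespan = Σ processing + (n-1) × setup
= (14 + 14 + 6 + 10) + (4-1)×3
= 44 + 9
= 53 time units


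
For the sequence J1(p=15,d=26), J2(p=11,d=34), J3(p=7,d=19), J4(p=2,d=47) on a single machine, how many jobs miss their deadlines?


Completion vs due date:
  J1: C=15, d=26 → on time
  J2: C=26, d=34 → on time
  J3: C=33, d=19 → TARDY
  J4: C=35, d=47 → on time
Tardy jobs: J3
Count = 1


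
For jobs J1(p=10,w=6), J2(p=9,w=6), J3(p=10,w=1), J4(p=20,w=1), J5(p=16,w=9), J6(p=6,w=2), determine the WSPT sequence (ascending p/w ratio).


WSPT (Smith's rule): sort by p/w ascending
  J2: p/w = 9/6 = 1.500
  J1: p/w = 10/6 = 1.667
  J5: p/w = 16/9 = 1.778
  J6: p/w = 6/2 = 3.000
  J3: p/w = 10/1 = 10.000
  J4: p/w = 20/1 = 20.000
Order: J2 → J1 → J5 → J6 → J3 → J4


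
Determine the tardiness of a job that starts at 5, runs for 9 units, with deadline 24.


Completion = start + processing = 5 + 9 = 14
Tardiness = max(0, C - d) = max(0, 14 - 24)
= max(0, -10)
= 0


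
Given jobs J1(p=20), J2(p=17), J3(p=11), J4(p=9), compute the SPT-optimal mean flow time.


SPT order: J4 → J3 → J2 → J1
Completion times:
  J4: C=9
  J3: C=20
  J2: C=37
  J1: C=57
Sum = 123, n = 4
Mean flow = 123/4
= 30.75


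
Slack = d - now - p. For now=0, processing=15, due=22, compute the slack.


Slack = due - current_time - processing
= 22 - 0 - 15
= 7


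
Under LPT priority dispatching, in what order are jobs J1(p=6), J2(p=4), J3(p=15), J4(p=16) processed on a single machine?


LPT: sort by longest processing time first
  J4: p=16
  J3: p=15
  J1: p=6
  J2: p=4
Order: J4 → J3 → J1 → J2


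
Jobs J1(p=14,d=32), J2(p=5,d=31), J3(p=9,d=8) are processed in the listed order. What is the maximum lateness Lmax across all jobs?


Lateness per job (L = C - d):
  J1: C=14, d=32, L=-18
  J2: C=19, d=31, L=-12
  J3: C=28, d=8, L=20
Lmax = max(-18, -12, 20)
= 20


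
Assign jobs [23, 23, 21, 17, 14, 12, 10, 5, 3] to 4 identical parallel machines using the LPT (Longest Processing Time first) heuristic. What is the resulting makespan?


Jobs (LPT sorted): [23, 23, 21, 17, 14, 12, 10, 5, 3]
Machines: 4
  J=23 → Machine 1 (load: 0+23=23)
  J=23 → Machine 2 (load: 0+23=23)
  J=21 → Machine 3 (load: 0+21=21)
  J=17 → Machine 4 (load: 0+17=17)
  J=14 → Machine 4 (load: 17+14=31)
  J=12 → Machine 3 (load: 21+12=33)
  J=10 → Machine 1 (load: 23+10=33)
  J=5 → Machine 2 (load: 23+5=28)
  J=3 → Machine 2 (load: 28+3=31)
Machine loads: [33, 31, 33, 31]
Makespan = max = 33 time units


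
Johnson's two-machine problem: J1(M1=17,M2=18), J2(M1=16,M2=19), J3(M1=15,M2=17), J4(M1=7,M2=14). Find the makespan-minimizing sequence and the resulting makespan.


Johnson's rule:
Group 1 (M1≤M2, sort by M1): ['J4', 'J3', 'J2', 'J1']
Group 2 (M1>M2, sort desc M2): []
Sequence: J4 → J3 → J2 → J1
Makespan calculation:
  J4: M1 done=7, M2 done=21
  J3: M1 done=22, M2 done=39
  J2: M1 done=38, M2 done=58
  J1: M1 done=55, M2 done=76
= Sequence: J4 → J3 → J2 → J1, Makespan: 76


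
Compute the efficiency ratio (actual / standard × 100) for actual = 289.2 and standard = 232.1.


Efficiency = (actual / standard) × 100
= (289.2 / 232.1) × 100
= 124.6%


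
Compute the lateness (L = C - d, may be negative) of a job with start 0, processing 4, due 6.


Completion = 0 + 4 = 4
Lateness = C - d = 4 - 6
= -2


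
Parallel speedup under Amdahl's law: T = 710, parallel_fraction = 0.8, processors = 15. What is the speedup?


Amdahl's law: T_p = T × ((1-p) + p/N)
= 710 × ((1-0.8) + 0.8/15)
= 710 × (0.20 + 0.0533)
= 710 × 0.2533
= 179.87
Speedup = 710/179.87
= 3.95×


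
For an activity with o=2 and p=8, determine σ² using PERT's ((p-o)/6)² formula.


σ² = ((p - o) / 6)² = (p - o)² / 36
= (8 - 2)² / 36
= 6² / 36
= 36 / 36
= 1.0000


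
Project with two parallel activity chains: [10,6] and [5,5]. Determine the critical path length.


Path A: 10 + 6 = 16
Path B: 5 + 5 = 10
Critical path = longest = max(16, 10)
= 16 (Path A)


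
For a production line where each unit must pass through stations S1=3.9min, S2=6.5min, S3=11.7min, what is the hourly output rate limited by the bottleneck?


Bottleneck = longest station time
Station times: [3.9, 6.5, 11.7]
Max = 11.7 min
Rate = 60 / 11.7
= 5.13 units/hour (bottleneck: 11.7min)


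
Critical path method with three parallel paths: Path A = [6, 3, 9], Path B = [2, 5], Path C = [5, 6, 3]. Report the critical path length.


Path A: 6 + 3 + 9 = 18
Path B: 2 + 5 = 7
Path C: 5 + 6 + 3 = 14
Critical path = longest = max(18, 7, 14)
= 18 (Path A)


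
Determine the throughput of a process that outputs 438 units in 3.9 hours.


Throughput = units / time
= 438 / 3.9
= 112.3 units/hour


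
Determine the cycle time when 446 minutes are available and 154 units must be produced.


Cycle time = available time / demand
= 446 / 154
= 2.90 min/unit


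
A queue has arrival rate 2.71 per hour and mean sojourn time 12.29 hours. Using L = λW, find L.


Little's law: L = λ × W
= 2.71 × 12.29
= 33.31


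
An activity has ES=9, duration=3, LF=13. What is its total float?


EF = ES + duration = 9 + 3 = 12
LS = LF - duration = 13 - 3 = 10
Total Float = LF - EF = 13 - 12
(or LS - ES = 10 - 9)
= 1


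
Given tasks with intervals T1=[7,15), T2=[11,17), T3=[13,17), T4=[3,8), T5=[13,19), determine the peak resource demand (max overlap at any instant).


Check each time point for overlaps:
  t=13: 4 tasks active (T1, T2, T3, T5)
Max concurrent = 4


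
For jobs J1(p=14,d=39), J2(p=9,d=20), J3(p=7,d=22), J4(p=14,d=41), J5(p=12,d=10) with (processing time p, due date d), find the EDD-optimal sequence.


EDD: sort by earliest due date
  J5: d=10, p=12
  J2: d=20, p=9
  J3: d=22, p=7
  J1: d=39, p=14
  J4: d=41, p=14
Order: J5 → J2 → J3 → J1 → J4


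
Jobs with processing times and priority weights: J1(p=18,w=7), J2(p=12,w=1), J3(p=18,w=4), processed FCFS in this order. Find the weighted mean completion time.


Completion times:
  J1: C=18, w×C=7×18=126
  J2: C=30, w×C=1×30=30
  J3: C=48, w×C=4×48=192
Sum w×C = 348
Sum w = 12
Weighted avg = 348/12
= 29.00


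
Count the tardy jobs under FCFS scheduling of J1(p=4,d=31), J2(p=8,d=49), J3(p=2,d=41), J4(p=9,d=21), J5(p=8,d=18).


Completion vs due date:
  J1: C=4, d=31 → on time
  J2: C=12, d=49 → on time
  J3: C=14, d=41 → on time
  J4: C=23, d=21 → TARDY
  J5: C=31, d=18 → TARDY
Tardy jobs: J4, J5
Count = 2


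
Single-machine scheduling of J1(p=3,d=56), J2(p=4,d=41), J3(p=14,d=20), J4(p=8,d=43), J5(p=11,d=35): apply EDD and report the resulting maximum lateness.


EDD order: J3 → J5 → J2 → J4 → J1
Completion and lateness:
  J3: C=14, d=20, L=14-20=-6
  J5: C=25, d=35, L=25-35=-10
  J2: C=29, d=41, L=29-41=-12
  J4: C=37, d=43, L=37-43=-6
  J1: C=40, d=56, L=40-56=-16
Lmax = max(-6, -10, -12, -6, -16)
= -6


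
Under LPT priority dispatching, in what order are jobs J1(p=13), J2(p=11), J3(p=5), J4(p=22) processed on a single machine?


LPT: sort by longest processing time first
  J4: p=22
  J1: p=13
  J2: p=11
  J3: p=5
Order: J4 → J1 → J2 → J3


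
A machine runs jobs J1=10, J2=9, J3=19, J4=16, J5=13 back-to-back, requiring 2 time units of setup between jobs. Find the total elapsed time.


Makespan = Σ processing + (n-1) × setup
= (10 + 9 + 19 + 16 + 13) + (5-1)×2
= 67 + 8
= 75 time units


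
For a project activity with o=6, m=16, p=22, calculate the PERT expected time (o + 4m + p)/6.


te = (o + 4m + p) / 6
= (6 + 4×16 + 22) / 6
= (6 + 64 + 22) / 6
= 92 / 6
= 15.33


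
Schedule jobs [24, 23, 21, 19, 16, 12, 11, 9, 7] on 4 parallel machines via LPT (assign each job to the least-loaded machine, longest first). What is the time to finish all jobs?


Jobs (LPT sorted): [24, 23, 21, 19, 16, 12, 11, 9, 7]
Machines: 4
  J=24 → Machine 1 (load: 0+24=24)
  J=23 → Machine 2 (load: 0+23=23)
  J=21 → Machine 3 (load: 0+21=21)
  J=19 → Machine 4 (load: 0+19=19)
  J=16 → Machine 4 (load: 19+16=35)
  J=12 → Machine 3 (load: 21+12=33)
  J=11 → Machine 2 (load: 23+11=34)
  J=9 → Machine 1 (load: 24+9=33)
  J=7 → Machine 1 (load: 33+7=40)
Machine loads: [40, 34, 33, 35]
Makespan = max = 40 time units


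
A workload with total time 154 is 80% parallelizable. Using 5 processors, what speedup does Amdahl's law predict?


Amdahl's law: T_p = T × ((1-p) + p/N)
= 154 × ((1-0.8) + 0.8/5)
= 154 × (0.20 + 0.1600)
= 154 × 0.3600
= 55.44
Speedup = 154/55.44
= 2.78×


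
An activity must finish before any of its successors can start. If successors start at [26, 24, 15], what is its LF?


LF = min of all successor start times
Successors start at: [26, 24, 15]
LF = min(26, 24, 15)
= 15


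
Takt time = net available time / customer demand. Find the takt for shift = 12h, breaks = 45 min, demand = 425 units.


Available = 12×60 - 45 = 675 min
Takt time = 675 / 425
= 1.59 min/unit


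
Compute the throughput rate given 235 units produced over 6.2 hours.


Throughput = units / time
= 235 / 6.2
= 37.9 units/hour


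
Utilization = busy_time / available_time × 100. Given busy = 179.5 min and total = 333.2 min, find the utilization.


Utilization = busy / total × 100
= 179.5 / 333.2 × 100
= 53.9%


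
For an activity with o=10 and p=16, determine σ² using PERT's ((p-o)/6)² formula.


σ² = ((p - o) / 6)² = (p - o)² / 36
= (16 - 10)² / 36
= 6² / 36
= 36 / 36
= 1.0000


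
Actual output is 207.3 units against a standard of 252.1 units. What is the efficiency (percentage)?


Efficiency = (actual / standard) × 100
= (207.3 / 252.1) × 100
= 82.2%


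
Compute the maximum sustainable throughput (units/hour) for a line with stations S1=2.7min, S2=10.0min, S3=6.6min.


Bottleneck = longest station time
Station times: [2.7, 10.0, 6.6]
Max = 10.0 min
Rate = 60 / 10.0
= 6.00 units/hour (bottleneck: 10.0min)


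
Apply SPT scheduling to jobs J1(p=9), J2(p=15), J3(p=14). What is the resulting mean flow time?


SPT order: J1 → J3 → J2
Completion times:
  J1: C=9
  J3: C=23
  J2: C=38
Sum = 70, n = 3
Mean flow = 70/3
= 23.33


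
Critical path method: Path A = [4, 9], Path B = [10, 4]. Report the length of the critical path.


Path A: 4 + 9 = 13
Path B: 10 + 4 = 14
Critical path = longest = max(13, 14)
= 14 (Path B)


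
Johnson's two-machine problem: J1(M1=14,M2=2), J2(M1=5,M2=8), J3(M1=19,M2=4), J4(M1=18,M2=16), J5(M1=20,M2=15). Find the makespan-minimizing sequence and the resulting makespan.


Johnson's rule:
Group 1 (M1≤M2, sort by M1): ['J2']
Group 2 (M1>M2, sort desc M2): ['J4', 'J5', 'J3', 'J1']
Sequence: J2 → J4 → J5 → J3 → J1
Makespan calculation:
  J2: M1 done=5, M2 done=13
  J4: M1 done=23, M2 done=39
  J5: M1 done=43, M2 done=58
  J3: M1 done=62, M2 done=66
  J1: M1 done=76, M2 done=78
= Sequence: J2 → J4 → J5 → J3 → J1, Makespan: 78


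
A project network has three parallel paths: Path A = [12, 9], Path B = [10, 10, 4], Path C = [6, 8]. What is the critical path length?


Path A: 12 + 9 = 21
Path B: 10 + 10 + 4 = 24
Path C: 6 + 8 = 14
Critical path = longest = max(21, 24, 14)
= 24 (Path B)


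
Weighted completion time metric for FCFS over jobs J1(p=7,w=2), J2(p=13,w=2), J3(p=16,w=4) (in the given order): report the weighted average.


Completion times:
  J1: C=7, w×C=2×7=14
  J2: C=20, w×C=2×20=40
  J3: C=36, w×C=4×36=144
Sum w×C = 198
Sum w = 8
Weighted avg = 198/8
= 24.75


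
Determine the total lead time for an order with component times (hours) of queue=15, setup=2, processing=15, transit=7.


Lead time = queue + setup + processing + transit
= 15 + 2 + 15 + 7
= 39 hours


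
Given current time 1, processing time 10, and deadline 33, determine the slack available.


Slack = due - current_time - processing
= 33 - 1 - 10
= 22


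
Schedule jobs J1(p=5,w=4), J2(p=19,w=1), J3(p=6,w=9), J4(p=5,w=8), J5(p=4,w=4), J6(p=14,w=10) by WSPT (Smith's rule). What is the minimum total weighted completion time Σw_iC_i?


WSPT order (by p/w): J4 → J3 → J5 → J1 → J6 → J2
  J4: C=5, w·C=8×5=40
  J3: C=11, w·C=9×11=99
  J5: C=15, w·C=4×15=60
  J1: C=20, w·C=4×20=80
  J6: C=34, w·C=10×34=340
  J2: C=53, w·C=1×53=53
Σ w·C = 672
= 672


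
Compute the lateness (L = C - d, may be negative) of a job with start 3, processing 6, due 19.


Completion = 3 + 6 = 9
Lateness = C - d = 9 - 19
= -10


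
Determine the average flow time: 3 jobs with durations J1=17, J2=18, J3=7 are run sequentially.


Completion times:
  J1: completes at 17
  J2: completes at 35
  J3: completes at 42
Sum = 94
Average = 94/3
= 31.33


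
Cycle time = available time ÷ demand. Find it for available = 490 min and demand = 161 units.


Cycle time = available time / demand
= 490 / 161
= 3.04 min/unit


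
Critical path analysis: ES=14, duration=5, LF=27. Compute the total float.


EF = ES + duration = 14 + 5 = 19
LS = LF - duration = 27 - 5 = 22
Total Float = LF - EF = 27 - 19
(or LS - ES = 22 - 14)
= 8


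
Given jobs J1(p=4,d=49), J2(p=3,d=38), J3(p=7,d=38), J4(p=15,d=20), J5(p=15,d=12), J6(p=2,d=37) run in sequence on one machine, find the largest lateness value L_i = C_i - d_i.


Lateness per job (L = C - d):
  J1: C=4, d=49, L=-45
  J2: C=7, d=38, L=-31
  J3: C=14, d=38, L=-24
  J4: C=29, d=20, L=9
  J5: C=44, d=12, L=32
  J6: C=46, d=37, L=9
Lmax = max(-45, -31, -24, 9, 32, 9)
= 32


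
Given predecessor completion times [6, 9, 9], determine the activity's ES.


ES = max of all predecessor completion times
Predecessors: [6, 9, 9]
ES = max(6, 9, 9)
= 9


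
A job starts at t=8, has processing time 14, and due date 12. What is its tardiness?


Completion = start + processing = 8 + 14 = 22
Tardiness = max(0, C - d) = max(0, 22 - 12)
= max(0, 10)
= 10


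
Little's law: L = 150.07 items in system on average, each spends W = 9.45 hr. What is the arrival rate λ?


Little's law: L = λW → λ = L / W
= 150.07 / 9.45
= 15.88 per hour


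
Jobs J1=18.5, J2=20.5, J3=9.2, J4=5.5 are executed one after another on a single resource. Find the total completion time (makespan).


Sequential makespan: sum all processing times
= 18.5 + 20.5 + 9.2 + 5.5
= 53.7 time units


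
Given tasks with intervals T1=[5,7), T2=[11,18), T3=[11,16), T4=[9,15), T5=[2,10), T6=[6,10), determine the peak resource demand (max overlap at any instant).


Check each time point for overlaps:
  t=6: 3 tasks active (T1, T5, T6)
Max concurrent = 3


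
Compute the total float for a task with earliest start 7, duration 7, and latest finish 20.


EF = ES + duration = 7 + 7 = 14
LS = LF - duration = 20 - 7 = 13
Total Float = LF - EF = 20 - 14
(or LS - ES = 13 - 7)
= 6


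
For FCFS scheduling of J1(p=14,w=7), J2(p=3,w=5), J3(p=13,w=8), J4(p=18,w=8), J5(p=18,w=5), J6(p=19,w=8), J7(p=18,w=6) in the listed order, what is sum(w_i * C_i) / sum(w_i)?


Completion times:
  J1: C=14, w×C=7×14=98
  J2: C=17, w×C=5×17=85
  J3: C=30, w×C=8×30=240
  J4: C=48, w×C=8×48=384
  J5: C=66, w×C=5×66=330
  J6: C=85, w×C=8×85=680
  J7: C=103, w×C=6×103=618
Sum w×C = 2435
Sum w = 47
Weighted avg = 2435/47
= 51.81


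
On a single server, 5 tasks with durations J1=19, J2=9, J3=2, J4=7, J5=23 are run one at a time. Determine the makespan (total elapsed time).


Sequential makespan: sum all processing times
= 19 + 9 + 2 + 7 + 23
= 60 time units


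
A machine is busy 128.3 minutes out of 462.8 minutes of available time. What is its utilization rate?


Utilization = busy / total × 100
= 128.3 / 462.8 × 100
= 27.7%


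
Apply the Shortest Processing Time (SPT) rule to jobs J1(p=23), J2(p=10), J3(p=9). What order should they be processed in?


SPT: sort by shortest processing time
  J3: p=9
  J2: p=10
  J1: p=23
Order: J3 → J2 → J1


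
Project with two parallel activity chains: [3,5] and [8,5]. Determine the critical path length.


Path A: 3 + 5 = 8
Path B: 8 + 5 = 13
Critical path = longest = max(8, 13)
= 13 (Path B)


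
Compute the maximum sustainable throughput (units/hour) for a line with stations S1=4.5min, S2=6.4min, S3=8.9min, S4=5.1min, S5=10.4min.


Bottleneck = longest station time
Station times: [4.5, 6.4, 8.9, 5.1, 10.4]
Max = 10.4 min
Rate = 60 / 10.4
= 5.77 units/hour (bottleneck: 10.4min)


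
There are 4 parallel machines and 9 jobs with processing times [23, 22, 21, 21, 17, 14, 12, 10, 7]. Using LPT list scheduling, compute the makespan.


Jobs (LPT sorted): [23, 22, 21, 21, 17, 14, 12, 10, 7]
Machines: 4
  J=23 → Machine 1 (load: 0+23=23)
  J=22 → Machine 2 (load: 0+22=22)
  J=21 → Machine 3 (load: 0+21=21)
  J=21 → Machine 4 (load: 0+21=21)
  J=17 → Machine 3 (load: 21+17=38)
  J=14 → Machine 4 (load: 21+14=35)
  J=12 → Machine 2 (load: 22+12=34)
  J=10 → Machine 1 (load: 23+10=33)
  J=7 → Machine 1 (load: 33+7=40)
Machine loads: [40, 34, 38, 35]
Makespan = max = 40 time units


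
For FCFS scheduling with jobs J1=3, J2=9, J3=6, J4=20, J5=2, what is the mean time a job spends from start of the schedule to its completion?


Completion times:
  J1: completes at 3
  J2: completes at 12
  J3: completes at 18
  J4: completes at 38
  J5: completes at 40
Sum = 111
Average = 111/5
= 22.20


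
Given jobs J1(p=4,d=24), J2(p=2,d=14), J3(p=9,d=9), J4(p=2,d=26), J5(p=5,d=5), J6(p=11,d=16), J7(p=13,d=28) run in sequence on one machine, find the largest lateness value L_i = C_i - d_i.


Lateness per job (L = C - d):
  J1: C=4, d=24, L=-20
  J2: C=6, d=14, L=-8
  J3: C=15, d=9, L=6
  J4: C=17, d=26, L=-9
  J5: C=22, d=5, L=17
  J6: C=33, d=16, L=17
  J7: C=46, d=28, L=18
Lmax = max(-20, -8, 6, -9, 17, 17, 18)
= 18


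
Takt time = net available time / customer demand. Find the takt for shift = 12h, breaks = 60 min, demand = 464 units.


Available = 12×60 - 60 = 660 min
Takt time = 660 / 464
= 1.42 min/unit


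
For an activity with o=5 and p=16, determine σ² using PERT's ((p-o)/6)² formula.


σ² = ((p - o) / 6)² = (p - o)² / 36
= (16 - 5)² / 36
= 11² / 36
= 121 / 36
= 3.3611


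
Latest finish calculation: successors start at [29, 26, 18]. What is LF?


LF = min of all successor start times
Successors start at: [29, 26, 18]
LF = min(29, 26, 18)
= 18


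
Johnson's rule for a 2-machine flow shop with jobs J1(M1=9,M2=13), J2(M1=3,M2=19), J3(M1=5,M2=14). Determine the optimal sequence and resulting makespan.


Johnson's rule:
Group 1 (M1≤M2, sort by M1): ['J2', 'J3', 'J1']
Group 2 (M1>M2, sort desc M2): []
Sequence: J2 → J3 → J1
Makespan calculation:
  J2: M1 done=3, M2 done=22
  J3: M1 done=8, M2 done=36
  J1: M1 done=17, M2 done=49
= Sequence: J2 → J3 → J1, Makespan: 49


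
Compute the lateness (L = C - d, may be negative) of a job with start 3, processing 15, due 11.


Completion = 3 + 15 = 18
Lateness = C - d = 18 - 11
= 7


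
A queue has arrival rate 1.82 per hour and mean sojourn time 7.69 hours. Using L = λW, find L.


Little's law: L = λ × W
= 1.82 × 7.69
= 14.00


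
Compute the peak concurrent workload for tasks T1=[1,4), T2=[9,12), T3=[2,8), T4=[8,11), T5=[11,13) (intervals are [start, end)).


Check each time point for overlaps:
  t=2: 2 tasks active (T1, T3)
Max concurrent = 2
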